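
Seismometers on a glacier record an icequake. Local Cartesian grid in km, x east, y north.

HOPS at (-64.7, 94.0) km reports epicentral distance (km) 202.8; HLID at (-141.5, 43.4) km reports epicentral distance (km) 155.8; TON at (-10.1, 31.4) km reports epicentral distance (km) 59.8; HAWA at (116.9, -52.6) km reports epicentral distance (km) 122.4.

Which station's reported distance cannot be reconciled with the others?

HOPS

Solve using three stations at a time. Using HLID, TON, HAWA (subtract circle equations pairwise → linear system) gives (x, y) ≈ (-3.0, -28.0).
Distances from that point to each station vs reported:
  HOPS: calculated 136.7 vs reported 202.8 → residual 66.1 km
  HLID: calculated 155.8 vs reported 155.8 → residual 0.0 km
  TON: calculated 59.8 vs reported 59.8 → residual 0.0 km
  HAWA: calculated 122.4 vs reported 122.4 → residual 0.0 km
HLID, TON, HAWA are mutually consistent (residuals ≈ 0); HOPS is off by 66.1 km.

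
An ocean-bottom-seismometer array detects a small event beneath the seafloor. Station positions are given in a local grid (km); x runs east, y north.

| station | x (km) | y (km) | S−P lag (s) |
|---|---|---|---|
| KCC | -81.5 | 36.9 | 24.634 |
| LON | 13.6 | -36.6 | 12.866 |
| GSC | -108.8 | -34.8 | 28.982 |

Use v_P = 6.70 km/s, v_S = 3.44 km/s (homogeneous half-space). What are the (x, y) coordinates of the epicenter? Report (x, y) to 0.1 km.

90.8 km east, 11.5 km north

Distance from S−P lag: d = Δt · v_P v_S / (v_P − v_S) = Δt · (6.70·3.44)/(6.70−3.44) ≈ 7.0699·Δt.
So d_KCC = 174.16, d_LON = 90.96, d_GSC = 204.90 km.
Circle about each station: (x + 81.5)² + (y − 36.9)² = 174.16²; (x − 13.6)² + (y + 36.6)² = 90.96²; (x + 108.8)² + (y + 34.8)² = 204.90².
Subtracting the KCC equation from the LON and GSC equations removes the quadratic terms:
190.2 x − 147.0 y = 15578.64
-54.6 x − 143.4 y = -6607.68
Solving the 2×2 system: x ≈ 90.8, y ≈ 11.5 km.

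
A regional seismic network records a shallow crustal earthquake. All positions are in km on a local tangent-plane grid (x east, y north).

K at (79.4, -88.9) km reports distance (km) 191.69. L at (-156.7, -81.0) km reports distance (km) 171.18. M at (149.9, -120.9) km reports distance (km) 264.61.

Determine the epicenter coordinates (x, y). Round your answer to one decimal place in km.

Circle about each station: (x − 79.4)² + (y + 88.9)² = 191.69²; (x + 156.7)² + (y + 81.0)² = 171.18²; (x − 149.9)² + (y + 120.9)² = 264.61².
Subtracting pairs of circle equations eliminates x²+y² and gives linear equations (the radical axes):
-472.2 x + 15.8 y = 24350.78
141.0 x − 64.0 y = -10394.15
Solving the 2×2 system: x ≈ -49.8, y ≈ 52.7 km.

(-49.8, 52.7)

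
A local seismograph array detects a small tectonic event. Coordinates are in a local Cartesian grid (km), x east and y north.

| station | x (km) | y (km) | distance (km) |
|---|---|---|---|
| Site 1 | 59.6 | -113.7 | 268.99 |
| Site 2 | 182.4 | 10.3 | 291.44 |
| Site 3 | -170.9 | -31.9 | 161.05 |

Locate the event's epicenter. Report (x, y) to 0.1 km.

-92.0 km east, 108.5 km north

Circle about each station: (x − 59.6)² + (y + 113.7)² = 268.99²; (x − 182.4)² + (y − 10.3)² = 291.44²; (x + 170.9)² + (y + 31.9)² = 161.05².
Subtracting the Site 1 equation from the Site 2 and Site 3 equations removes the quadratic terms:
245.6 x + 248.0 y = 4314.35
-461.0 x + 163.6 y = 60163.09
Solving the 2×2 system: x ≈ -92.0, y ≈ 108.5 km.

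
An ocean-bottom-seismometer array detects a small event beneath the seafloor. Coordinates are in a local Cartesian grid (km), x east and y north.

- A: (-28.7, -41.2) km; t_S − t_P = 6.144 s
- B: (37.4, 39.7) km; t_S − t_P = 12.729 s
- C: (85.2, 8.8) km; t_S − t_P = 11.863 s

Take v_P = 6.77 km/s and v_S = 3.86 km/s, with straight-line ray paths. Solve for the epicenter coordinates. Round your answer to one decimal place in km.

Distance from S−P lag: d = Δt · v_P v_S / (v_P − v_S) = Δt · (6.77·3.86)/(6.77−3.86) ≈ 8.9801·Δt.
So d_A = 55.17, d_B = 114.31, d_C = 106.53 km.
Circle about each station: (x + 28.7)² + (y + 41.2)² = 55.17²; (x − 37.4)² + (y − 39.7)² = 114.31²; (x − 85.2)² + (y − 8.8)² = 106.53².
Subtracting pairs of circle equations eliminates x²+y² and gives linear equations (the radical axes):
132.2 x + 161.8 y = -9569.33
227.8 x + 100.0 y = -3489.56
Solving the 2×2 system: x ≈ 16.6, y ≈ -72.7 km.

(16.6, -72.7)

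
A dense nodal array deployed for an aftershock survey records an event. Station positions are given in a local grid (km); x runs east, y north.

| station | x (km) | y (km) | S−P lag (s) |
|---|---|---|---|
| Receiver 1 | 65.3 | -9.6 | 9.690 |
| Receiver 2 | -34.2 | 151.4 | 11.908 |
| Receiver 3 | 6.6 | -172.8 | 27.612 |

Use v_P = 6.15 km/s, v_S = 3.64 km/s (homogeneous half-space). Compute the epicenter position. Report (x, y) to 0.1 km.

36.0 km east, 71.7 km north

Distance from S−P lag: d = Δt · v_P v_S / (v_P − v_S) = Δt · (6.15·3.64)/(6.15−3.64) ≈ 8.9187·Δt.
So d_Receiver 1 = 86.42, d_Receiver 2 = 106.20, d_Receiver 3 = 246.26 km.
Circle about each station: (x − 65.3)² + (y + 9.6)² = 86.42²; (x + 34.2)² + (y − 151.4)² = 106.20²; (x − 6.6)² + (y + 172.8)² = 246.26².
Subtracting pairs of circle equations eliminates x²+y² and gives linear equations (the radical axes):
-199.0 x + 322.0 y = 15925.33
-117.4 x − 326.4 y = -27628.42
Solving the 2×2 system: x ≈ 36.0, y ≈ 71.7 km.
Check against Receiver 1 (with the unrounded x, y): √((x − 65.3)²+(y + 9.6)²) = 86.42 ≈ 86.42 km. ✓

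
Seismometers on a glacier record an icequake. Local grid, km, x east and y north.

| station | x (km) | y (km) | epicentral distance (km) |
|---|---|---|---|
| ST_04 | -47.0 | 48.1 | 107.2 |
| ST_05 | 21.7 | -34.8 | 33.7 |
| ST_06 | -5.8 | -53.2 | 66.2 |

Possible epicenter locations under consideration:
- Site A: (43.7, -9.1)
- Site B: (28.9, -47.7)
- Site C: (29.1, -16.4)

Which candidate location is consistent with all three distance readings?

For each candidate, compare |candidate − station| to the reported distance:
Site A: residuals ST_04 0.0, ST_05 0.1, ST_06 0.1 → max 0.1 km
Site B: residuals ST_04 15.0, ST_05 18.9, ST_06 31.1 → max 31.1 km
Site C: residuals ST_04 7.4, ST_05 13.9, ST_06 15.5 → max 15.5 km
Only Site A has all residuals ≈ 0.

Site A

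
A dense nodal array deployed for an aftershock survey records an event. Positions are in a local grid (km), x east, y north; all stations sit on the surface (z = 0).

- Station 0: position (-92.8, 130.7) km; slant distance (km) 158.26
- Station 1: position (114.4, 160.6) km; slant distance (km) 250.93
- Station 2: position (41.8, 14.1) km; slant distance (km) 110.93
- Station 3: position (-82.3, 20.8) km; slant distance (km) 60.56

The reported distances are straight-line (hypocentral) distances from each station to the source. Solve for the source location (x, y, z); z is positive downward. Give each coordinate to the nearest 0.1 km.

x ≈ -57.0 km, y ≈ -18.6 km, depth ≈ 38.4 km

Each station gives a sphere (x−x_i)² + (y−y_i)² + z² = d_i² (stations at z=0).
Subtracting the Station 0 sphere from Station 1 and Station 2: z² cancels, leaving linear equations in x and y:
414.4 x + 59.8 y = -24734.25
269.2 x − 233.2 y = -11007.52
Solving: x ≈ -57.003, y ≈ -18.600 km (keep extra digits for the depth step; rounded: -57.0, -18.6).
Then from the Station 0 sphere: z² = 158.26² − (x + 92.8)² − (y − 130.7)² with x = -57.003, y = -18.600, so z ≈ 38.397 ≈ 38.4 km.
Check against Station 3 (with the unrounded solution): distance 60.55 ≈ 60.56 km. ✓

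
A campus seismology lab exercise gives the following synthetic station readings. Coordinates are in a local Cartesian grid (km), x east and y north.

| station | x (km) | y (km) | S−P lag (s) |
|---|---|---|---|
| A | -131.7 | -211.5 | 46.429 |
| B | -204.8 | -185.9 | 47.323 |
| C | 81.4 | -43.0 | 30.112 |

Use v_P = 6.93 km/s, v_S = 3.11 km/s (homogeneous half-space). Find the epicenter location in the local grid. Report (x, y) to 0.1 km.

(-65.7, 42.0)

Distance from S−P lag: d = Δt · v_P v_S / (v_P − v_S) = Δt · (6.93·3.11)/(6.93−3.11) ≈ 5.6420·Δt.
So d_A = 261.95, d_B = 266.99, d_C = 169.89 km.
Circle about each station: (x + 131.7)² + (y + 211.5)² = 261.95²; (x + 204.8)² + (y + 185.9)² = 266.99²; (x − 81.4)² + (y + 43.0)² = 169.89².
Subtracting the A equation from the B and C equations removes the quadratic terms:
-146.2 x + 51.2 y = 11758.85
426.2 x + 337.0 y = -13846.99
Solving the 2×2 system: x ≈ -65.7, y ≈ 42.0 km.
Check against A (with the unrounded x, y): √((x + 131.7)²+(y + 211.5)²) = 261.97 ≈ 261.95 km. ✓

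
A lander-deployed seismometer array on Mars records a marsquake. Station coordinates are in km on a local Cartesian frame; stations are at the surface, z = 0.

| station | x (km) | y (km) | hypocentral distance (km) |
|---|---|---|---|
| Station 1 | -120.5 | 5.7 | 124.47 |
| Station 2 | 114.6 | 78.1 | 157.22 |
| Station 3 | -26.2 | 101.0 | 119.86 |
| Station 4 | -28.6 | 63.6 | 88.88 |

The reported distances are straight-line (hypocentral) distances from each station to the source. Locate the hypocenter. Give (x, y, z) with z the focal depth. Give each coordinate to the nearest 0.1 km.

x ≈ -8.0 km, y ≈ -5.4 km, depth ≈ 52.1 km

Each station gives a sphere (x−x_i)² + (y−y_i)² + z² = d_i² (stations at z=0).
Subtracting the Station 1 sphere from Station 2 and Station 3: z² cancels, leaving linear equations in x and y:
470.2 x + 144.8 y = -4545.32
188.6 x + 190.6 y = -2538.94
Solving: x ≈ -8.003, y ≈ -5.401 km (keep extra digits for the depth step; rounded: -8.0, -5.4).
Then from the Station 1 sphere: z² = 124.47² − (x + 120.5)² − (y − 5.7)² with x = -8.003, y = -5.401, so z ≈ 52.096 ≈ 52.1 km.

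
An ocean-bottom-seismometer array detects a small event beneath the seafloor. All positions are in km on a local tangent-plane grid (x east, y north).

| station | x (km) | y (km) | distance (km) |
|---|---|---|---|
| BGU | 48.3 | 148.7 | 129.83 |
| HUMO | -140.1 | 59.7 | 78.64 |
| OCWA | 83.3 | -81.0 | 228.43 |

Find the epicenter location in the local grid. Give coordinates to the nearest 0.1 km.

(-67.7, 90.4)

Circle about each station: (x − 48.3)² + (y − 148.7)² = 129.83²; (x + 140.1)² + (y − 59.7)² = 78.64²; (x − 83.3)² + (y + 81.0)² = 228.43².
Subtracting pairs of circle equations eliminates x²+y² and gives linear equations (the radical axes):
-376.8 x − 178.0 y = 9419.10
70.0 x − 459.4 y = -46269.13
Solving the 2×2 system: x ≈ -67.7, y ≈ 90.4 km.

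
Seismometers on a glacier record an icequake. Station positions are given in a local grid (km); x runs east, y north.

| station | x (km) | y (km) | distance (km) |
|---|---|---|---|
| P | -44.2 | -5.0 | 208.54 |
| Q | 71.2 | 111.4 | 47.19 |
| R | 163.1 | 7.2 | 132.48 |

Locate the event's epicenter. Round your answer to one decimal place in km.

x ≈ 114.4 km, y ≈ 130.4 km

Circle about each station: (x + 44.2)² + (y + 5.0)² = 208.54²; (x − 71.2)² + (y − 111.4)² = 47.19²; (x − 163.1)² + (y − 7.2)² = 132.48².
Subtracting the P equation from the Q and R equations removes the quadratic terms:
230.8 x + 232.8 y = 56762.80
414.6 x + 24.4 y = 50612.79
Solving the 2×2 system: x ≈ 114.4, y ≈ 130.4 km.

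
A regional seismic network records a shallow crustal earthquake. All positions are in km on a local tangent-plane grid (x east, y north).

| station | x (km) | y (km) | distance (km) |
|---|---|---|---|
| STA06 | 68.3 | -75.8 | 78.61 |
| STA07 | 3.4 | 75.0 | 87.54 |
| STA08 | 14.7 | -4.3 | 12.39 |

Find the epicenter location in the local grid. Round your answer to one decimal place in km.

Circle about each station: (x − 68.3)² + (y + 75.8)² = 78.61²; (x − 3.4)² + (y − 75.0)² = 87.54²; (x − 14.7)² + (y + 4.3)² = 12.39².
Subtracting the STA06 equation from the STA07 and STA08 equations removes the quadratic terms:
-129.8 x + 301.6 y = -6257.69
-107.2 x + 143.0 y = -4149.93
Solving the 2×2 system: x ≈ 25.9, y ≈ -9.6 km.

25.9 km east, -9.6 km north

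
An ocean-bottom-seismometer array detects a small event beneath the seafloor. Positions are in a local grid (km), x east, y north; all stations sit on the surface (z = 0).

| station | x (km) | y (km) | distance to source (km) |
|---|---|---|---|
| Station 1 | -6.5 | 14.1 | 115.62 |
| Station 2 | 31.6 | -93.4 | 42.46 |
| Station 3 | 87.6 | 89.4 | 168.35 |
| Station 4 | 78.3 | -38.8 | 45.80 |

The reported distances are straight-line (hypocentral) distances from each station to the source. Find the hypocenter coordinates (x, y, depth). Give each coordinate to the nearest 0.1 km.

Each station gives a sphere (x−x_i)² + (y−y_i)² + z² = d_i² (stations at z=0).
Subtracting the Station 1 sphere from Station 2 and Station 3: z² cancels, leaving linear equations in x and y:
76.2 x − 215.0 y = 21046.19
188.2 x + 150.6 y = 451.32
Solving: x ≈ 62.893, y ≈ -75.599 km (keep extra digits for the depth step; rounded: 62.9, -75.6).
Then from the Station 1 sphere: z² = 115.62² − (x + 6.5)² − (y − 14.1)² with x = 62.893, y = -75.599, so z ≈ 22.510 ≈ 22.5 km.

x ≈ 62.9 km, y ≈ -75.6 km, depth ≈ 22.5 km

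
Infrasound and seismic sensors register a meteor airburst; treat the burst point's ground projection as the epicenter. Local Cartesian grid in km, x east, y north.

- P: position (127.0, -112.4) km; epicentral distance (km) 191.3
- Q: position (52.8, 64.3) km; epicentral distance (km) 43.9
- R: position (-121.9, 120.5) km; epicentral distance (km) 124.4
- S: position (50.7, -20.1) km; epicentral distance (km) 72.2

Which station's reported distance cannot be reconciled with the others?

Solve using three stations at a time. Using P, Q, S (subtract circle equations pairwise → linear system) gives (x, y) ≈ (14.7, 42.5).
Distances from that point to each station vs reported:
  P: calculated 191.3 vs reported 191.3 → residual 0.0 km
  Q: calculated 43.9 vs reported 43.9 → residual 0.0 km
  R: calculated 157.3 vs reported 124.4 → residual 32.9 km
  S: calculated 72.2 vs reported 72.2 → residual 0.0 km
P, Q, S are mutually consistent (residuals ≈ 0); R is off by 32.9 km.

R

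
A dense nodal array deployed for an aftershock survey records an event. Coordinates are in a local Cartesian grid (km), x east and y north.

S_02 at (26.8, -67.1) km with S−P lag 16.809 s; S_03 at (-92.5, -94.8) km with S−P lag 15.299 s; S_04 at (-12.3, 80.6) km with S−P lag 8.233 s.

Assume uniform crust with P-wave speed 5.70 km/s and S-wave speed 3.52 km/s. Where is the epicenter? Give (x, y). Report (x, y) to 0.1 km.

-79.4 km east, 45.4 km north

Distance from S−P lag: d = Δt · v_P v_S / (v_P − v_S) = Δt · (5.70·3.52)/(5.70−3.52) ≈ 9.2037·Δt.
So d_S_02 = 154.70, d_S_03 = 140.81, d_S_04 = 75.77 km.
Circle about each station: (x − 26.8)² + (y + 67.1)² = 154.70²; (x + 92.5)² + (y + 94.8)² = 140.81²; (x + 12.3)² + (y − 80.6)² = 75.77².
Subtracting pairs of circle equations eliminates x²+y² and gives linear equations (the radical axes):
-238.6 x − 55.4 y = 16427.27
-78.2 x + 295.4 y = 19618.00
Solving the 2×2 system: x ≈ -79.4, y ≈ 45.4 km.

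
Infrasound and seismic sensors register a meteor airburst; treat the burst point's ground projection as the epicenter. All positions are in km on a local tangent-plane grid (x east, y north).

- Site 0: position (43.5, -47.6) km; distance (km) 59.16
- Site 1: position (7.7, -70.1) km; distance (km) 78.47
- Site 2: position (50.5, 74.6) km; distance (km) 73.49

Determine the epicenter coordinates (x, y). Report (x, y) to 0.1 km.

21.2 km east, 7.2 km north

Circle about each station: (x − 43.5)² + (y + 47.6)² = 59.16²; (x − 7.7)² + (y + 70.1)² = 78.47²; (x − 50.5)² + (y − 74.6)² = 73.49².
Subtracting the Site 0 equation from the Site 1 and Site 2 equations removes the quadratic terms:
-71.6 x − 45.0 y = -1842.35
14.0 x + 244.4 y = 2056.53
Solving the 2×2 system: x ≈ 21.2, y ≈ 7.2 km.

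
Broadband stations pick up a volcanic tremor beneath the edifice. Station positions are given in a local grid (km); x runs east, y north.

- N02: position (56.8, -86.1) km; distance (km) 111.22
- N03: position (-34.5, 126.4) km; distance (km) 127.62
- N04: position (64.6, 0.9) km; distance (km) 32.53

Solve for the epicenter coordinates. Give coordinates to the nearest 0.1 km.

(41.8, 24.1)

Circle about each station: (x − 56.8)² + (y + 86.1)² = 111.22²; (x + 34.5)² + (y − 126.4)² = 127.62²; (x − 64.6)² + (y − 0.9)² = 32.53².
Subtracting pairs of circle equations eliminates x²+y² and gives linear equations (the radical axes):
-182.6 x + 425.0 y = 2610.78
15.6 x + 174.0 y = 4846.21
Solving the 2×2 system: x ≈ 41.8, y ≈ 24.1 km.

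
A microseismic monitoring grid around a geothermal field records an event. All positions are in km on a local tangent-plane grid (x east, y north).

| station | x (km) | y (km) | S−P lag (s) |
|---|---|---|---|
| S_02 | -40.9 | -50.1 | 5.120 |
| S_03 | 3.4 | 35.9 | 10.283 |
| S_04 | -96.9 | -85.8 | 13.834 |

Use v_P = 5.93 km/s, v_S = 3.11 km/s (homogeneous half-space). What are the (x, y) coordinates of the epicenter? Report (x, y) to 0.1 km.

Distance from S−P lag: d = Δt · v_P v_S / (v_P − v_S) = Δt · (5.93·3.11)/(5.93−3.11) ≈ 6.5398·Δt.
So d_S_02 = 33.48, d_S_03 = 67.25, d_S_04 = 90.47 km.
Circle about each station: (x + 40.9)² + (y + 50.1)² = 33.48²; (x − 3.4)² + (y − 35.9)² = 67.25²; (x + 96.9)² + (y + 85.8)² = 90.47².
Subtracting pairs of circle equations eliminates x²+y² and gives linear equations (the radical axes):
88.6 x + 172.0 y = -6284.10
-112.0 x − 71.4 y = 5504.52
Solving the 2×2 system: x ≈ -38.5, y ≈ -16.7 km.
Check against S_02 (with the unrounded x, y): √((x + 40.9)²+(y + 50.1)²) = 33.48 ≈ 33.48 km. ✓

x ≈ -38.5 km, y ≈ -16.7 km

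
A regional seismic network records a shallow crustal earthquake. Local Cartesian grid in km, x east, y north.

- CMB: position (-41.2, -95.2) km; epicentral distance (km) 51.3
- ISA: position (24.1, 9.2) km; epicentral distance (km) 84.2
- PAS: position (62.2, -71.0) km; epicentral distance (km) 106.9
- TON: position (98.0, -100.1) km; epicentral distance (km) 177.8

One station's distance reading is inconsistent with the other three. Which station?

TON

Solve using three stations at a time. Using CMB, ISA, PAS (subtract circle equations pairwise → linear system) gives (x, y) ≈ (-41.2, -43.9).
Distances from that point to each station vs reported:
  CMB: calculated 51.3 vs reported 51.3 → residual 0.0 km
  ISA: calculated 84.2 vs reported 84.2 → residual 0.0 km
  PAS: calculated 106.9 vs reported 106.9 → residual 0.0 km
  TON: calculated 150.1 vs reported 177.8 → residual 27.7 km
CMB, ISA, PAS are mutually consistent (residuals ≈ 0); TON is off by 27.7 km.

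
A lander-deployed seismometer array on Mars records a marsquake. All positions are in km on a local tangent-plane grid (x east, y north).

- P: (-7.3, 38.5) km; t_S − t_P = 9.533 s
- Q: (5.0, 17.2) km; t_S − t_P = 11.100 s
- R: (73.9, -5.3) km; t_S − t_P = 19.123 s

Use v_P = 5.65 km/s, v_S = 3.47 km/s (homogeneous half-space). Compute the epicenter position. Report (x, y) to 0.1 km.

Distance from S−P lag: d = Δt · v_P v_S / (v_P − v_S) = Δt · (5.65·3.47)/(5.65−3.47) ≈ 8.9933·Δt.
So d_P = 85.73, d_Q = 99.83, d_R = 171.98 km.
Circle about each station: (x + 7.3)² + (y − 38.5)² = 85.73²; (x − 5.0)² + (y − 17.2)² = 99.83²; (x − 73.9)² + (y + 5.3)² = 171.98².
Subtracting the P equation from the Q and R equations removes the quadratic terms:
24.6 x − 42.6 y = -3831.10
162.4 x − 87.6 y = -18273.73
Solving the 2×2 system: x ≈ -93.0, y ≈ 36.2 km.

-93.0 km east, 36.2 km north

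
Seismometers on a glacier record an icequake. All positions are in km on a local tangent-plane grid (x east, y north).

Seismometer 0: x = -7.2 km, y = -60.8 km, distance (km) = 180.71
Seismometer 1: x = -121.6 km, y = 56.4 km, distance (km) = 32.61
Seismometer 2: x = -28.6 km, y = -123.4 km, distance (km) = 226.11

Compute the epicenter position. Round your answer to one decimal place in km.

-110.9 km east, 87.2 km north

Circle about each station: (x + 7.2)² + (y + 60.8)² = 180.71²; (x + 121.6)² + (y − 56.4)² = 32.61²; (x + 28.6)² + (y + 123.4)² = 226.11².
Subtracting the Seismometer 0 equation from the Seismometer 1 and Seismometer 2 equations removes the quadratic terms:
-228.8 x + 234.4 y = 45811.73
-42.8 x − 125.2 y = -6172.59
Solving the 2×2 system: x ≈ -110.9, y ≈ 87.2 km.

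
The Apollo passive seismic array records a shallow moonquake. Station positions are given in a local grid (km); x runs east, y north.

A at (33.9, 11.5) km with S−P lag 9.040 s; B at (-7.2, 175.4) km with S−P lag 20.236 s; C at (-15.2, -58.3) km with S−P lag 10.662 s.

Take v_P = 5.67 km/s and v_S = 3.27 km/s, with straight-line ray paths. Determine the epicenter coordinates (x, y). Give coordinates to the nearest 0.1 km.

x ≈ -35.2 km, y ≈ 21.6 km

Distance from S−P lag: d = Δt · v_P v_S / (v_P − v_S) = Δt · (5.67·3.27)/(5.67−3.27) ≈ 7.7254·Δt.
So d_A = 69.84, d_B = 156.33, d_C = 82.37 km.
Circle about each station: (x − 33.9)² + (y − 11.5)² = 69.84²; (x + 7.2)² + (y − 175.4)² = 156.33²; (x + 15.2)² + (y + 58.3)² = 82.37².
Subtracting the A equation from the B and C equations removes the quadratic terms:
-82.2 x + 327.8 y = 9974.10
-98.2 x − 139.6 y = 441.28
Solving the 2×2 system: x ≈ -35.2, y ≈ 21.6 km.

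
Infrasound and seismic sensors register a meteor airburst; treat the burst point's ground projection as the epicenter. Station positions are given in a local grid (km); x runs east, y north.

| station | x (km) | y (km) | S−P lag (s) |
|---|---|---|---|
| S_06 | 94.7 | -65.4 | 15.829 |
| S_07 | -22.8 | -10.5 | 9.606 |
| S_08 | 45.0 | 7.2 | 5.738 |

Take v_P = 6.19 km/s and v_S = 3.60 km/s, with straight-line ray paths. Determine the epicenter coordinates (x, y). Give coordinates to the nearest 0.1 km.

29.0 km east, 53.9 km north

Distance from S−P lag: d = Δt · v_P v_S / (v_P − v_S) = Δt · (6.19·3.60)/(6.19−3.60) ≈ 8.6039·Δt.
So d_S_06 = 136.19, d_S_07 = 82.65, d_S_08 = 49.37 km.
Circle about each station: (x − 94.7)² + (y + 65.4)² = 136.19²; (x + 22.8)² + (y + 10.5)² = 82.65²; (x − 45.0)² + (y − 7.2)² = 49.37².
Subtracting the S_06 equation from the S_07 and S_08 equations removes the quadratic terms:
-235.0 x + 109.8 y = -898.47
-99.4 x + 145.2 y = 4941.91
Solving the 2×2 system: x ≈ 29.0, y ≈ 53.9 km.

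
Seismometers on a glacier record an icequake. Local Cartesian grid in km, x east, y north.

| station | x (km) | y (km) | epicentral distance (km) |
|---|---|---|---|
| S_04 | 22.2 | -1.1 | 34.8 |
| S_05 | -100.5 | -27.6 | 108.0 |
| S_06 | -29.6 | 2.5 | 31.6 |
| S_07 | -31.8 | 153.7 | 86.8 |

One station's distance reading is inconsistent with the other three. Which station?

S_07

Solve using three stations at a time. Using S_04, S_05, S_06 (subtract circle equations pairwise → linear system) gives (x, y) ≈ (-4.3, 21.5).
Distances from that point to each station vs reported:
  S_04: calculated 34.8 vs reported 34.8 → residual 0.0 km
  S_05: calculated 108.0 vs reported 108.0 → residual 0.0 km
  S_06: calculated 31.7 vs reported 31.6 → residual 0.1 km
  S_07: calculated 135.0 vs reported 86.8 → residual 48.2 km
S_04, S_05, S_06 are mutually consistent (residuals ≈ 0); S_07 is off by 48.2 km.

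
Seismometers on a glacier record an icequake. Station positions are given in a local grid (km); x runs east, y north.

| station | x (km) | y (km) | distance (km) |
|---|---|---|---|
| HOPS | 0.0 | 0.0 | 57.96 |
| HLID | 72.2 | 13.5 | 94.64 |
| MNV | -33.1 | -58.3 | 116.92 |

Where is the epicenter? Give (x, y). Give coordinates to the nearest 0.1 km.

Circle about each station: x² + y² = 57.96²; (x − 72.2)² + (y − 13.5)² = 94.64²; (x + 33.1)² + (y + 58.3)² = 116.92².
Subtracting the HOPS equation from the HLID and MNV equations removes the quadratic terms:
144.4 x + 27.0 y = -202.28
-66.2 x − 116.6 y = -5816.42
Solving the 2×2 system: x ≈ -12.0, y ≈ 56.7 km.
Check against HOPS (with the unrounded x, y): √(x²+y²) = 57.95 ≈ 57.96 km. ✓

x ≈ -12.0 km, y ≈ 56.7 km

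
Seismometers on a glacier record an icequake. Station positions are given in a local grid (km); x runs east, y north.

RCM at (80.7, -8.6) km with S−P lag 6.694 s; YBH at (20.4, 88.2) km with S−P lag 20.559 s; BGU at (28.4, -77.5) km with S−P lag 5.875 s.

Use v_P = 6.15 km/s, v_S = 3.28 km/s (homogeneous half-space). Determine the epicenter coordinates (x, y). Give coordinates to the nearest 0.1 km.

Distance from S−P lag: d = Δt · v_P v_S / (v_P − v_S) = Δt · (6.15·3.28)/(6.15−3.28) ≈ 7.0286·Δt.
So d_RCM = 47.05, d_YBH = 144.50, d_BGU = 41.29 km.
Circle about each station: (x − 80.7)² + (y + 8.6)² = 47.05²; (x − 20.4)² + (y − 88.2)² = 144.50²; (x − 28.4)² + (y + 77.5)² = 41.29².
Subtracting the RCM equation from the YBH and BGU equations removes the quadratic terms:
-120.6 x + 193.6 y = -17057.60
-104.6 x − 137.8 y = 735.20
Solving the 2×2 system: x ≈ 59.9, y ≈ -50.8 km.

59.9 km east, -50.8 km north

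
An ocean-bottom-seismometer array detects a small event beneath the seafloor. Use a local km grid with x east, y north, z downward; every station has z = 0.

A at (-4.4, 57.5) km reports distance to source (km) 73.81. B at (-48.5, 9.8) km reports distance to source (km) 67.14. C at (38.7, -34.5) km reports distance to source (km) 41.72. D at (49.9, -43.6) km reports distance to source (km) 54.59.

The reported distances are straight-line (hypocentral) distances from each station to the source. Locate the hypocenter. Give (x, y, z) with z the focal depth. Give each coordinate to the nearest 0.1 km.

(11.5, -11.3, 21.5)

Each station gives a sphere (x−x_i)² + (y−y_i)² + z² = d_i² (stations at z=0).
Subtracting the A sphere from B and C: z² cancels, leaving linear equations in x and y:
-88.2 x − 95.4 y = 62.82
86.2 x − 184.0 y = 3069.69
Solving: x ≈ 11.504, y ≈ -11.294 km (keep extra digits for the depth step; rounded: 11.5, -11.3).
Then from the A sphere: z² = 73.81² − (x + 4.4)² − (y − 57.5)² with x = 11.504, y = -11.294, so z ≈ 21.503 ≈ 21.5 km.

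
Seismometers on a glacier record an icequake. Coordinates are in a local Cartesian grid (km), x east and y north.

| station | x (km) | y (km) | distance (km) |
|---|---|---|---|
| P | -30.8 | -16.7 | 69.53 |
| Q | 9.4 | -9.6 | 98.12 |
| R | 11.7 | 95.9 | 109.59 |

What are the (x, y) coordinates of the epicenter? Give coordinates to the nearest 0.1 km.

Circle about each station: (x + 30.8)² + (y + 16.7)² = 69.53²; (x − 9.4)² + (y + 9.6)² = 98.12²; (x − 11.7)² + (y − 95.9)² = 109.59².
Subtracting pairs of circle equations eliminates x²+y² and gives linear equations (the radical axes):
80.4 x + 14.2 y = -5840.12
85.0 x + 225.2 y = 930.62
Solving the 2×2 system: x ≈ -78.6, y ≈ 33.8 km.

-78.6 km east, 33.8 km north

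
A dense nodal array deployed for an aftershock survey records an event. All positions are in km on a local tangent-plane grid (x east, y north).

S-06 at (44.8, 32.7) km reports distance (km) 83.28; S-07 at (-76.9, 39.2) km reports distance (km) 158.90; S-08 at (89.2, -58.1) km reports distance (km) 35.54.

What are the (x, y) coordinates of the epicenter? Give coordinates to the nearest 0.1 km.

x ≈ 54.6 km, y ≈ -50.0 km

Circle about each station: (x − 44.8)² + (y − 32.7)² = 83.28²; (x + 76.9)² + (y − 39.2)² = 158.90²; (x − 89.2)² + (y + 58.1)² = 35.54².
Subtracting the S-06 equation from the S-07 and S-08 equations removes the quadratic terms:
-243.4 x + 13.0 y = -13939.73
88.8 x − 181.6 y = 13928.39
Solving the 2×2 system: x ≈ 54.6, y ≈ -50.0 km.
Check against S-06 (with the unrounded x, y): √((x − 44.8)²+(y − 32.7)²) = 83.28 ≈ 83.28 km. ✓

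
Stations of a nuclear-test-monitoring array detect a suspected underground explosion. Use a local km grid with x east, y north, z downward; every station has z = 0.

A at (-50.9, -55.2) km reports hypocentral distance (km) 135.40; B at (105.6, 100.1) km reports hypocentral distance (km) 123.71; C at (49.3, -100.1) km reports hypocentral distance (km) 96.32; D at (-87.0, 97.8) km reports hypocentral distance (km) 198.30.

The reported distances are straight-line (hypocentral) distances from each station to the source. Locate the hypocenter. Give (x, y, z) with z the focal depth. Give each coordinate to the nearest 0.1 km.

Each station gives a sphere (x−x_i)² + (y−y_i)² + z² = d_i² (stations at z=0).
Subtracting the A sphere from B and C: z² cancels, leaving linear equations in x and y:
313.0 x + 310.6 y = 18562.52
200.4 x − 89.8 y = 15868.27
Solving: x ≈ 72.999, y ≈ -13.800 km (keep extra digits for the depth step; rounded: 73.0, -13.8).
Then from the A sphere: z² = 135.40² − (x + 50.9)² − (y + 55.2)² with x = 72.999, y = -13.800, so z ≈ 35.612 ≈ 35.6 km.

(73.0, -13.8, 35.6)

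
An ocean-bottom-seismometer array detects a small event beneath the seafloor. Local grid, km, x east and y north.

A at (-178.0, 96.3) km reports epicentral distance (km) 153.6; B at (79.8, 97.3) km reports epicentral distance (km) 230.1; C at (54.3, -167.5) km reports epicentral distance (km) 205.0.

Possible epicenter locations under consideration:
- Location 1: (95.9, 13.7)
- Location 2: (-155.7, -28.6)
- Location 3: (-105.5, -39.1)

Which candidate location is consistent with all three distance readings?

Location 3

For each candidate, compare |candidate − station| to the reported distance:
Location 1: residuals A 132.5, B 145.0, C 19.1 → max 145.0 km
Location 2: residuals A 26.7, B 36.9, C 46.8 → max 46.8 km
Location 3: residuals A 0.0, B 0.0, C 0.0 → max 0.0 km
Only Location 3 has all residuals ≈ 0.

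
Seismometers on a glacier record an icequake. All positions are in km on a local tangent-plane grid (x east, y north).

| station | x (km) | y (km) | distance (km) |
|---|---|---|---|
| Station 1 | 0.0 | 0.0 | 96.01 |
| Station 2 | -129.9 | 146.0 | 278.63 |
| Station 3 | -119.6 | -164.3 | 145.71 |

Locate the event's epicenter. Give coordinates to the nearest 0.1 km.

Circle about each station: x² + y² = 96.01²; (x + 129.9)² + (y − 146.0)² = 278.63²; (x + 119.6)² + (y + 164.3)² = 145.71².
Subtracting the Station 1 equation from the Station 2 and Station 3 equations removes the quadratic terms:
-259.8 x + 292.0 y = -30226.75
-239.2 x − 328.6 y = 29285.17
Solving the 2×2 system: x ≈ 8.9, y ≈ -95.6 km.
Check against Station 1 (with the unrounded x, y): √(x²+y²) = 96.01 ≈ 96.01 km. ✓

x ≈ 8.9 km, y ≈ -95.6 km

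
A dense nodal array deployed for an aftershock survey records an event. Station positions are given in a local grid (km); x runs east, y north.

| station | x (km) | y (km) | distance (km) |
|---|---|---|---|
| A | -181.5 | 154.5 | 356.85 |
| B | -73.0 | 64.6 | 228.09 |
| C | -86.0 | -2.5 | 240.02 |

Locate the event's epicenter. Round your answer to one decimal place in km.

Circle about each station: (x + 181.5)² + (y − 154.5)² = 356.85²; (x + 73.0)² + (y − 64.6)² = 228.09²; (x + 86.0)² + (y + 2.5)² = 240.02².
Subtracting pairs of circle equations eliminates x²+y² and gives linear equations (the radical axes):
217.0 x − 179.8 y = 28006.53
191.0 x − 314.0 y = 20322.07
Solving the 2×2 system: x ≈ 152.1, y ≈ 27.8 km.
Check against A (with the unrounded x, y): √((x + 181.5)²+(y − 154.5)²) = 356.84 ≈ 356.85 km. ✓

152.1 km east, 27.8 km north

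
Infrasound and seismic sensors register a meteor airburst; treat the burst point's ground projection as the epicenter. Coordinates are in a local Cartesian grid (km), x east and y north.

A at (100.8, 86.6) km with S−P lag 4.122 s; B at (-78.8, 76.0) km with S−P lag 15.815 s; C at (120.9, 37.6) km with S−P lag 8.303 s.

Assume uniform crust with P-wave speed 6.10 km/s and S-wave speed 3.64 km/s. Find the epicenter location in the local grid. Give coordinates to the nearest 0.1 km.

x ≈ 63.6 km, y ≈ 85.9 km

Distance from S−P lag: d = Δt · v_P v_S / (v_P − v_S) = Δt · (6.10·3.64)/(6.10−3.64) ≈ 9.0260·Δt.
So d_A = 37.21, d_B = 142.75, d_C = 74.94 km.
Circle about each station: (x − 100.8)² + (y − 86.6)² = 37.21²; (x + 78.8)² + (y − 76.0)² = 142.75²; (x − 120.9)² + (y − 37.6)² = 74.94².
Subtracting pairs of circle equations eliminates x²+y² and gives linear equations (the radical axes):
-359.2 x − 21.2 y = -24667.74
40.2 x − 98.0 y = -5861.05
Solving the 2×2 system: x ≈ 63.6, y ≈ 85.9 km.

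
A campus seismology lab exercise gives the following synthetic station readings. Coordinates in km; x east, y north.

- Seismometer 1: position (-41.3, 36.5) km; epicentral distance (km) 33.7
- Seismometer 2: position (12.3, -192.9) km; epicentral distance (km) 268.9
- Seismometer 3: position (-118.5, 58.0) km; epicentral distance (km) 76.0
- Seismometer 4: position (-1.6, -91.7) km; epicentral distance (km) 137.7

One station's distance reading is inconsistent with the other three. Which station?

Solve using three stations at a time. Using Seismometer 1, Seismometer 2, Seismometer 3 (subtract circle equations pairwise → linear system) gives (x, y) ≈ (-43.5, 70.2).
Distances from that point to each station vs reported:
  Seismometer 1: calculated 33.7 vs reported 33.7 → residual 0.0 km
  Seismometer 2: calculated 268.9 vs reported 268.9 → residual 0.0 km
  Seismometer 3: calculated 76.0 vs reported 76.0 → residual 0.0 km
  Seismometer 4: calculated 167.2 vs reported 137.7 → residual 29.5 km
Seismometer 1, Seismometer 2, Seismometer 3 are mutually consistent (residuals ≈ 0); Seismometer 4 is off by 29.5 km.

Seismometer 4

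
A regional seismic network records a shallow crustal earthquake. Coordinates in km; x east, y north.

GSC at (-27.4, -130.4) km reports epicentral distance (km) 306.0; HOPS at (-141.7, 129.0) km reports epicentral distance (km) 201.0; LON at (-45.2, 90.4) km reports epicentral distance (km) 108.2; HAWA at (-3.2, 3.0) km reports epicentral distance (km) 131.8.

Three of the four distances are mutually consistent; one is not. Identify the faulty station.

Solve using three stations at a time. Using HOPS, LON, HAWA (subtract circle equations pairwise → linear system) gives (x, y) ≈ (59.0, 119.1).
Distances from that point to each station vs reported:
  GSC: calculated 264.0 vs reported 306.0 → residual 42.0 km
  HOPS: calculated 200.9 vs reported 201.0 → residual 0.1 km
  LON: calculated 108.0 vs reported 108.2 → residual 0.2 km
  HAWA: calculated 131.7 vs reported 131.8 → residual 0.1 km
HOPS, LON, HAWA are mutually consistent (residuals ≈ 0); GSC is off by 42.0 km.

GSC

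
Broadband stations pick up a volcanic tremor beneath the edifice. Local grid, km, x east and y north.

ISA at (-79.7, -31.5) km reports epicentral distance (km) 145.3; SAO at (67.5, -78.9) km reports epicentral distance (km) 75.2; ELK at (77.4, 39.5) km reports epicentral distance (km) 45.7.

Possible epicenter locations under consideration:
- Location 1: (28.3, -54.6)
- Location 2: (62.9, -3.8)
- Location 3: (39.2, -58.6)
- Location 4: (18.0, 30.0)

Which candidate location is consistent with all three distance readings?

Location 2

For each candidate, compare |candidate − station| to the reported distance:
Location 1: residuals ISA 34.9, SAO 29.1, ELK 60.4 → max 60.4 km
Location 2: residuals ISA 0.0, SAO 0.0, ELK 0.0 → max 0.0 km
Location 3: residuals ISA 23.4, SAO 40.4, ELK 59.6 → max 59.6 km
Location 4: residuals ISA 29.9, SAO 44.4, ELK 14.5 → max 44.4 km
Only Location 2 has all residuals ≈ 0.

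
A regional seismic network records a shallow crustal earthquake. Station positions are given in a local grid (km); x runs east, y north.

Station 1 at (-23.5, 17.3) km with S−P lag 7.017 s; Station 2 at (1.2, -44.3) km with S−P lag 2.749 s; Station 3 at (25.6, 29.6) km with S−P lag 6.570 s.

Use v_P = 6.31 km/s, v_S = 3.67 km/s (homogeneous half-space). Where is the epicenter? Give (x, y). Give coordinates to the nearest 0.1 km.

18.6 km east, -27.6 km north

Distance from S−P lag: d = Δt · v_P v_S / (v_P − v_S) = Δt · (6.31·3.67)/(6.31−3.67) ≈ 8.7719·Δt.
So d_Station 1 = 61.55, d_Station 2 = 24.11, d_Station 3 = 57.63 km.
Circle about each station: (x + 23.5)² + (y − 17.3)² = 61.55²; (x − 1.2)² + (y + 44.3)² = 24.11²; (x − 25.6)² + (y − 29.6)² = 57.63².
Subtracting the Station 1 equation from the Station 2 and Station 3 equations removes the quadratic terms:
49.4 x − 123.2 y = 4319.50
98.2 x + 24.6 y = 1147.17
Solving the 2×2 system: x ≈ 18.6, y ≈ -27.6 km.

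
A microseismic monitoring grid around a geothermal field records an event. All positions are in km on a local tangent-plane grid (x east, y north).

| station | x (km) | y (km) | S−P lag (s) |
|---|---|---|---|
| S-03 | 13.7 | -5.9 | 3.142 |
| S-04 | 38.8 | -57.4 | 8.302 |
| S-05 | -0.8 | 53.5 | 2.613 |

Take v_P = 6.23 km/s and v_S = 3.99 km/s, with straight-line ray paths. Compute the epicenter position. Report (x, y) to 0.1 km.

Distance from S−P lag: d = Δt · v_P v_S / (v_P − v_S) = Δt · (6.23·3.99)/(6.23−3.99) ≈ 11.0972·Δt.
So d_S-03 = 34.87, d_S-04 = 92.13, d_S-05 = 29.00 km.
Circle about each station: (x − 13.7)² + (y + 5.9)² = 34.87²; (x − 38.8)² + (y + 57.4)² = 92.13²; (x + 0.8)² + (y − 53.5)² = 29.00².
Subtracting the S-03 equation from the S-04 and S-05 equations removes the quadratic terms:
50.2 x − 103.0 y = -2694.32
-29.0 x + 118.8 y = 3015.31
Solving the 2×2 system: x ≈ -3.2, y ≈ 24.6 km.

(-3.2, 24.6)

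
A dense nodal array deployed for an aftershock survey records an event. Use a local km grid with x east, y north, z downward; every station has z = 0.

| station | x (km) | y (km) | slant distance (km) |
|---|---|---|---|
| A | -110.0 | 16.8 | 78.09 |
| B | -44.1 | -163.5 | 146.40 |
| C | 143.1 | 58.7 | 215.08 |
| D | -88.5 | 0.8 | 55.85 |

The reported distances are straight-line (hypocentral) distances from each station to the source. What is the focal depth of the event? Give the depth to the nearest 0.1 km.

Each station gives a sphere (x−x_i)² + (y−y_i)² + z² = d_i² (stations at z=0).
Subtracting the A sphere from B and C: z² cancels, leaving linear equations in x and y:
131.8 x − 360.6 y = 959.91
506.2 x + 83.8 y = -28620.30
Solving: x ≈ -52.898, y ≈ -21.996 km (keep extra digits for the depth step; rounded: -52.9, -22.0).
Then from the A sphere: z² = 78.09² − (x + 110.0)² − (y − 16.8)² with x = -52.898, y = -21.996, so z ≈ 36.500 ≈ 36.5 km.

z ≈ 36.5 km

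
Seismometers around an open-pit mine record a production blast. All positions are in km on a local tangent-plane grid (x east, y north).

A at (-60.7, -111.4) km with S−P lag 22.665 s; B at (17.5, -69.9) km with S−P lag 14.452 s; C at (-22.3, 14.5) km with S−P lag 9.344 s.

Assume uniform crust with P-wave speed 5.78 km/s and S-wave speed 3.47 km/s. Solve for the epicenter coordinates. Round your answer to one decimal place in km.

(50.0, 51.3)

Distance from S−P lag: d = Δt · v_P v_S / (v_P − v_S) = Δt · (5.78·3.47)/(5.78−3.47) ≈ 8.6825·Δt.
So d_A = 196.79, d_B = 125.48, d_C = 81.13 km.
Circle about each station: (x + 60.7)² + (y + 111.4)² = 196.79²; (x − 17.5)² + (y + 69.9)² = 125.48²; (x + 22.3)² + (y − 14.5)² = 81.13².
Subtracting the A equation from the B and C equations removes the quadratic terms:
156.4 x + 83.0 y = 12078.88
76.8 x + 251.8 y = 16757.32
Solving the 2×2 system: x ≈ 50.0, y ≈ 51.3 km.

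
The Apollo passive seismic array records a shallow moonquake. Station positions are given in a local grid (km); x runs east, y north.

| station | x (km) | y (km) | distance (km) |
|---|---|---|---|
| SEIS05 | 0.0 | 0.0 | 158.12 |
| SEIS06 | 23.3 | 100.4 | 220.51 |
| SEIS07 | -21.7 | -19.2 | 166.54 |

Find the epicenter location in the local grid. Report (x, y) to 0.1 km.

Circle about each station: x² + y² = 158.12²; (x − 23.3)² + (y − 100.4)² = 220.51²; (x + 21.7)² + (y + 19.2)² = 166.54².
Subtracting the SEIS05 equation from the SEIS06 and SEIS07 equations removes the quadratic terms:
46.6 x + 200.8 y = -12999.68
-43.4 x − 38.4 y = -1894.11
Solving the 2×2 system: x ≈ 127.0, y ≈ -94.2 km.

(127.0, -94.2)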